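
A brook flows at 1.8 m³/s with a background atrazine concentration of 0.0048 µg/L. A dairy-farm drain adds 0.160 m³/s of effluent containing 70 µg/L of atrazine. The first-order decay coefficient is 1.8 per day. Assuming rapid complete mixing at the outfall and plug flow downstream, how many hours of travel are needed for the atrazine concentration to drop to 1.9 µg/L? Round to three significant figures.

14.7 h

Flow-weighted average: C = (1.800·0.004800 + 0.1600·70.00) / 1.960 = 11.21/1.960 = 5.719 µg/L.
5.719·exp(−k·t) = 1.9 → t = ln(5.719/1.9)/k = 52890 s = 14.69 h.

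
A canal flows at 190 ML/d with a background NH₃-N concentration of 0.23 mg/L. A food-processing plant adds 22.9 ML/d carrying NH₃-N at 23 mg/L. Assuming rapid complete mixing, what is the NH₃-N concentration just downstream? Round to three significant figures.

Conservation of mass: C = (190.0·0.2300 + 22.90·23.00) / 212.9 = 570.4/212.9 = 2.679 mg/L.

2.68 mg/L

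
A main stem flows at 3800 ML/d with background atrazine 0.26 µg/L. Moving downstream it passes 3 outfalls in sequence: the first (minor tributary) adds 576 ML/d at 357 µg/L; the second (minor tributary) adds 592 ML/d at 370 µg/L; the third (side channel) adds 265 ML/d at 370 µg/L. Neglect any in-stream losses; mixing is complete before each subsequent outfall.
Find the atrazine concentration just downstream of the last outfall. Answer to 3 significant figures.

After outfall 1: Q = 3800 + 576.0 = 4376 ML/d; C = (3800·0.2600 + 576.0·357.0)/4376 = 47.22 µg/L.
After outfall 2: Q = 4376 + 592.0 = 4968 ML/d; C = (4376·47.22 + 592.0·370.0)/4968 = 85.68 µg/L.
After outfall 3: Q = 4968 + 265.0 = 5233 ML/d; C = (4968·85.68 + 265.0·370.0)/5233 = 100.1 µg/L.

100 µg/L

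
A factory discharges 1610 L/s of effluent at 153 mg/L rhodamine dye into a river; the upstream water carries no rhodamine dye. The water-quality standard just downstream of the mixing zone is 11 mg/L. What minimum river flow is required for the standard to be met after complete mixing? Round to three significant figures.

Set C_mix = 11: (Q·0 + 1610·153.0) / (Q + 1610) = 11
→ Q = 1610·(153.0 − 11)/(11 − 0) = 20780 L/s.

20800 L/s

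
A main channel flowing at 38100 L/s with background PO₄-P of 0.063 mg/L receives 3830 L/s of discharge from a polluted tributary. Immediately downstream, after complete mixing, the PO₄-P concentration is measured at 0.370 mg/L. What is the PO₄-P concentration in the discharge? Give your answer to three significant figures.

Mass balance: 38100·0.06300 + 3830·Cₑ = 41930·0.3700
→ Cₑ = (41930·0.3700 − 38100·0.06300) / 3830 = 3.424 mg/L.

3.42 mg/L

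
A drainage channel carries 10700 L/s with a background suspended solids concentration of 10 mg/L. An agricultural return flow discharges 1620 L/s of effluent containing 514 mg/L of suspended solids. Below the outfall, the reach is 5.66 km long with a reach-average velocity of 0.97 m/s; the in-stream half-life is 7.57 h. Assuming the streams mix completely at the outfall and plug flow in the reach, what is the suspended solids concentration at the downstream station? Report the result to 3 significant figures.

Mass balance: C = (10700·10.00 + 1620·514.0) / 12320 = 939700/12320 = 76.27 mg/L.
Travel time t = 5.66·1000 / 0.97 = 5835 s = 1.621 h.
Half-life 7.57 h → k = ln 2 / 7.57 = 0.09157 h⁻¹ = 2.198 d⁻¹.
First-order decay: C = 76.27·exp(−k·t) = 76.27·0.8621 = 65.75 mg/L.

65.8 mg/L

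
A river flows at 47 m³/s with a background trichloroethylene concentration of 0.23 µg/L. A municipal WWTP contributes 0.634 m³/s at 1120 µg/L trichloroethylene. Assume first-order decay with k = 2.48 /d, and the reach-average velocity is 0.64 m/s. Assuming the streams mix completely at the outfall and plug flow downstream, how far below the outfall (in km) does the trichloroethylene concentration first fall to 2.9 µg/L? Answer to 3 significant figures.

Mixed concentration C = ΣQC/ΣQ = (47.00·0.2300 + 0.6340·1120) / 47.63 = 720.9/47.63 = 15.13 µg/L.
Set 15.13·exp(−k·t) = 2.9 → t = ln(15.13/2.9)/k = 57560 s = 15.99 h.
Distance = v·t = 0.64·57560 = 36840 m = 36.84 km.

36.8 km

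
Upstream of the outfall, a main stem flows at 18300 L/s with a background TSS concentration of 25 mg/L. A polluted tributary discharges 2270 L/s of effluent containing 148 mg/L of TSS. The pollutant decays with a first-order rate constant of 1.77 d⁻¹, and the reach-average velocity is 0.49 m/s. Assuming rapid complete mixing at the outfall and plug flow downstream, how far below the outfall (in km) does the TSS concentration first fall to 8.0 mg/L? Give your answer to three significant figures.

37.6 km

Flow-weighted average: C = (18300·25.00 + 2270·148.0) / 20570 = 793500/20570 = 38.57 mg/L.
Set 38.57·exp(−k·t) = 8.0 → t = ln(38.57/8.0)/k = 76790 s = 21.33 h.
Distance = v·t = 0.49·76790 = 37630 m = 37.63 km.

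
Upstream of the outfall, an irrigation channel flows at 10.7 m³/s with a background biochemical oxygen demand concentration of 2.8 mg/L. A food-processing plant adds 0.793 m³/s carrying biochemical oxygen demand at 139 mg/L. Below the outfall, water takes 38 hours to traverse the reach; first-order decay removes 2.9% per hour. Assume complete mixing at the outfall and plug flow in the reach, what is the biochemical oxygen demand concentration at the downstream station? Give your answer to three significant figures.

3.99 mg/L

Mixed concentration C = ΣQC/ΣQ = (10.70·2.800 + 0.7930·139.0) / 11.49 = 140.2/11.49 = 12.20 mg/L.
2.9%/h lost → k = −ln(1 − 0.029) = 0.02943 h⁻¹.
Applying C = C₀e^(−kt): 12.20 × 0.3268 = 3.987 mg/L.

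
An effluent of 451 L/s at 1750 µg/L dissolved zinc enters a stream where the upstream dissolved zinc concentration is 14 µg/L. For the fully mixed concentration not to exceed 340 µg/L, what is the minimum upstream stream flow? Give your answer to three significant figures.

1950 L/s

Set C_mix = 340: (Q·14.00 + 451.0·1750) / (Q + 451.0) = 340
→ Q = 451.0·(1750 − 340)/(340 − 14.00) = 1951 L/s.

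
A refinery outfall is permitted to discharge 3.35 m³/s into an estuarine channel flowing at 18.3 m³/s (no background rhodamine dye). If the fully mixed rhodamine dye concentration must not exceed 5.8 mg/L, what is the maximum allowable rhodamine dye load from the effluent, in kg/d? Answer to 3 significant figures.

Mass balance at the limit: 18.30·0 + 3.350·Cₑ = 21.65·5.8 → Cₑ = 37.48 mg/L.
Load = 3.350 m³/s × 37.48 g/m³ × 86 400 s/d = 10850 kg/d.

10800 kg/d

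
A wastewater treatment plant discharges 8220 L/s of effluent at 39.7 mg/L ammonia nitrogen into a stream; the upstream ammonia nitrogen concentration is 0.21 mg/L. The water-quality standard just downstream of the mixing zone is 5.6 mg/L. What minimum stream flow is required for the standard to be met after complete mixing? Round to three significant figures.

Set C_mix = 5.6: (Q·0.2100 + 8220·39.70) / (Q + 8220) = 5.6
→ Q = 8220·(39.70 − 5.6)/(5.6 − 0.2100) = 52000 L/s.

52000 L/s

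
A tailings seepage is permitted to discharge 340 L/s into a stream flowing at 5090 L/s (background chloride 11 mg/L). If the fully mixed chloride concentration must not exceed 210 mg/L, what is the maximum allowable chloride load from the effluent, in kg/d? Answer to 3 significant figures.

93700 kg/d

Mass balance at the limit: 5090·11.00 + 340.0·Cₑ = 5430·210 → Cₑ = 3189 mg/L.
340.0 L/s = 0.3400 m³/s. Load = 0.3400 m³/s × 3189 g/m³ × 86 400 s/d = 93680 kg/d.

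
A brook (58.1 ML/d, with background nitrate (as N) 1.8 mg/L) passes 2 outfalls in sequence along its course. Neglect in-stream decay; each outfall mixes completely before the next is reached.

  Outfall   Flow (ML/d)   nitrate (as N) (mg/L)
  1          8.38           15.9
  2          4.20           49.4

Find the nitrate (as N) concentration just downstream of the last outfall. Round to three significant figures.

Below outfall 1: Q → 66.48 ML/d, C = (58.10·1.800 + 8.380·15.90)/66.48 = 3.577 mg/L.
Below outfall 2: Q → 70.68 ML/d, C = (66.48·3.577 + 4.200·49.40)/70.68 = 6.300 mg/L.

6.30 mg/L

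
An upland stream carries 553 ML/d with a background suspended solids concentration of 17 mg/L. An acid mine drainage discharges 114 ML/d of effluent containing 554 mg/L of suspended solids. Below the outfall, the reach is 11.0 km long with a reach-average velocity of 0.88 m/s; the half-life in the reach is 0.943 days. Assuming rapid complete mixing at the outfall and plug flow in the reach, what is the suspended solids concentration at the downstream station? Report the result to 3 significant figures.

Conservation of mass: C = (553.0·17.00 + 114.0·554.0) / 667.0 = 72560/667.0 = 108.8 mg/L.
Travel time t = 11.0·1000 / 0.88 = 12500 s = 3.472 h.
Half-life 0.943 d → k = ln 2 / 0.943 = 0.7350 d⁻¹.
Applying C = C₀e^(−kt): 108.8 × 0.8991 = 97.81 mg/L.

97.8 mg/L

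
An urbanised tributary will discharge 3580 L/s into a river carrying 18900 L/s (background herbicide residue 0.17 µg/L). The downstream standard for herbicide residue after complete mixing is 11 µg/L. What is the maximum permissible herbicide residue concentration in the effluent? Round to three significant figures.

68.2 µg/L

At the limit, (Qr·Cr + Qe·Cₑ)/(Qr + Qe) = 11:
Cₑ = (22480·11 − 18900·0.1700) / 3580 = 68.18 µg/L.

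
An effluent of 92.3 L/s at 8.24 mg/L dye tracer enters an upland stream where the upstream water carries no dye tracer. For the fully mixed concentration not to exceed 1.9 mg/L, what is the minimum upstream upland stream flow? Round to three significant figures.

308 L/s

Set C_mix = 1.9: (Q·0 + 92.30·8.240) / (Q + 92.30) = 1.9
→ Q = 92.30·(8.240 − 1.9)/(1.9 − 0) = 308.0 L/s.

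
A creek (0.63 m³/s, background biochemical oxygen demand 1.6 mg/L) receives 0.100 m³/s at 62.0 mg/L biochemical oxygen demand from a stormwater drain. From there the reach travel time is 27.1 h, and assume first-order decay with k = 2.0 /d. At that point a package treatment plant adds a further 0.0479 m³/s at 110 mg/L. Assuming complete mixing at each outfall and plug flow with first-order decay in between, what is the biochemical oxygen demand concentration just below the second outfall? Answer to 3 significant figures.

7.74 mg/L

Conservation of mass: C = (0.6300·1.600 + 0.1000·62.00) / 0.7300 = 7.208/0.7300 = 9.874 mg/L; combined flow 0.7300 m³/s.
First-order decay: C = 9.874·exp(−k·t) = 9.874·0.1045 = 1.032 mg/L.
Second outfall: C = (0.7300·1.032 + 0.04790·110.0)/0.7779 = 7.742 mg/L.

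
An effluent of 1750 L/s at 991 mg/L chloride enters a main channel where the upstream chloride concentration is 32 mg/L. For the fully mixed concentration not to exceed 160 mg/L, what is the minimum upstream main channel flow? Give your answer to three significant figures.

11400 L/s

Set C_mix = 160: (Q·32.00 + 1750·991.0) / (Q + 1750) = 160
→ Q = 1750·(991.0 − 160)/(160 − 32.00) = 11360 L/s.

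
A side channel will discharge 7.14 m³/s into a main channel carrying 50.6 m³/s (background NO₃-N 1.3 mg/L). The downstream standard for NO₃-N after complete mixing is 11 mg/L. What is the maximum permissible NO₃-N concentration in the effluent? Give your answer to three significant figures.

At the limit, (Qr·Cr + Qe·Cₑ)/(Qr + Qe) = 11:
Cₑ = (57.74·11 − 50.60·1.300) / 7.140 = 79.74 mg/L.

79.7 mg/L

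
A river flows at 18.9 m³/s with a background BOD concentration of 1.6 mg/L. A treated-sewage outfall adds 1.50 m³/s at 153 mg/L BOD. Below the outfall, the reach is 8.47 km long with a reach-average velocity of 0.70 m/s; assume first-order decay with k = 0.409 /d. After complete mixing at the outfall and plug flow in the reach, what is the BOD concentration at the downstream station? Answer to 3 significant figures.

12.0 mg/L

Flow-weighted average: C = (18.90·1.600 + 1.500·153.0) / 20.40 = 259.7/20.40 = 12.73 mg/L.
Travel time t = 8.47·1000 / 0.70 = 12100 s = 3.361 h.
Applying C = C₀e^(−kt): 12.73 × 0.9443 = 12.02 mg/L.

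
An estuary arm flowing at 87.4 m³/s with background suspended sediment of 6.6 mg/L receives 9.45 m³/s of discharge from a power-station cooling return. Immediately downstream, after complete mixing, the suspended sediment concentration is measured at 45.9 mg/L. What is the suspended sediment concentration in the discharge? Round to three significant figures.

409 mg/L

Mass balance: 87.40·6.600 + 9.450·Cₑ = 96.85·45.90
→ Cₑ = (96.85·45.90 − 87.40·6.600) / 9.450 = 409.4 mg/L.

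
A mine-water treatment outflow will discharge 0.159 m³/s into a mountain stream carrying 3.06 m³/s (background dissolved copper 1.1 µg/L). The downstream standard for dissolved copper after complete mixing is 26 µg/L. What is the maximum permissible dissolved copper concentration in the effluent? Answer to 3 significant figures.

505 µg/L

At the limit, (Qr·Cr + Qe·Cₑ)/(Qr + Qe) = 26:
Cₑ = (3.219·26 − 3.060·1.100) / 0.1590 = 505.2 µg/L.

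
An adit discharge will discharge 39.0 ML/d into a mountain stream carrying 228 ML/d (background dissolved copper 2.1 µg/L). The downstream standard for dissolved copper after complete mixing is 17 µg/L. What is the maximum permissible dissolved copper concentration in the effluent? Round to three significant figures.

At the limit, (Qr·Cr + Qe·Cₑ)/(Qr + Qe) = 17:
Cₑ = (267.0·17 − 228.0·2.100) / 39.00 = 104.1 µg/L.

104 µg/L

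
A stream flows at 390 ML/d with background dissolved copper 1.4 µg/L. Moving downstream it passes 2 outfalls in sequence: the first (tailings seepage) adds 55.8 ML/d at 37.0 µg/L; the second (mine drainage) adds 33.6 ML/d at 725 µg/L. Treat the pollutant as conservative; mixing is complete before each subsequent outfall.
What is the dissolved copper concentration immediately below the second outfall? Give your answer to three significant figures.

56.3 µg/L

After outfall 1: Q = 390.0 + 55.80 = 445.8 ML/d; C = (390.0·1.400 + 55.80·37.00)/445.8 = 5.856 µg/L.
After outfall 2: Q = 445.8 + 33.60 = 479.4 ML/d; C = (445.8·5.856 + 33.60·725.0)/479.4 = 56.26 µg/L.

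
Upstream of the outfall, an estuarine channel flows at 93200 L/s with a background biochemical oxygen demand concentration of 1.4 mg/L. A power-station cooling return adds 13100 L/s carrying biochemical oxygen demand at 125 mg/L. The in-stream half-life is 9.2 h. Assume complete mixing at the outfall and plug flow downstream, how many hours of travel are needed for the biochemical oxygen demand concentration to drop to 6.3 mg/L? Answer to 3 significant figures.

After mixing, C = (93200·1.400 + 13100·125.0) / 106300 = 1768000/106300 = 16.63 mg/L.
Half-life 9.2 h → k = ln 2 / 9.2 = 0.07534 h⁻¹ = 1.808 d⁻¹.
16.63·exp(−k·t) = 6.3 → t = ln(16.63/6.3)/k = 46390 s = 12.88 h.

12.9 h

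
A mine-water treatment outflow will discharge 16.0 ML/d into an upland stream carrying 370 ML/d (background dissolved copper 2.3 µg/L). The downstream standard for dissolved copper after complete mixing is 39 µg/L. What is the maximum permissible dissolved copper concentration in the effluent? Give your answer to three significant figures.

888 µg/L

At the limit, (Qr·Cr + Qe·Cₑ)/(Qr + Qe) = 39:
Cₑ = (386.0·39 − 370.0·2.300) / 16.00 = 887.7 µg/L.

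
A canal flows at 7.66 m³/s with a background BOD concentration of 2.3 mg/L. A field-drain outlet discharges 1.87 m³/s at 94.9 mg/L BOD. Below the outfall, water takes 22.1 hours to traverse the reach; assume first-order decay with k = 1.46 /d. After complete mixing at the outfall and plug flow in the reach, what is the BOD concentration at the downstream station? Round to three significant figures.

5.34 mg/L

Flow-weighted average: C = (7.660·2.300 + 1.870·94.90) / 9.530 = 195.1/9.530 = 20.47 mg/L.
After decay, C = 20.47 × e^(−kt) = 20.47 × 0.2607 = 5.336 mg/L.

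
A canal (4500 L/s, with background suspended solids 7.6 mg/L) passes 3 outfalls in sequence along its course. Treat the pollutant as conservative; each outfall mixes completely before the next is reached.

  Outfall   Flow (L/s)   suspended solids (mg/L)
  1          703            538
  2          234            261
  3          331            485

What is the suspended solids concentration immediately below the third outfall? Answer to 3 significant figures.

110 mg/L

Outfall 1: combined Q = 5203 L/s; C = (4500·7.600 + 703.0·538.0)/5203 = 79.26 mg/L.
Outfall 2: combined Q = 5437 L/s; C = (5203·79.26 + 234.0·261.0)/5437 = 87.09 mg/L.
Outfall 3: combined Q = 5768 L/s; C = (5437·87.09 + 331.0·485.0)/5768 = 109.9 mg/L.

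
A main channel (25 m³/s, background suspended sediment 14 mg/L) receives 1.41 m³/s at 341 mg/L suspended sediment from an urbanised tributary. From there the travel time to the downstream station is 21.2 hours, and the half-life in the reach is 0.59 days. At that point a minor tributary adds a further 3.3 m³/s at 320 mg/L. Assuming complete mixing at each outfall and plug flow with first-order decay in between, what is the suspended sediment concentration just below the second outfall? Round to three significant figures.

Mixed concentration C = ΣQC/ΣQ = (25.00·14.00 + 1.410·341.0) / 26.41 = 830.8/26.41 = 31.46 mg/L; combined flow 26.41 m³/s.
Half-life 0.59 d → k = ln 2 / 0.59 = 1.175 d⁻¹.
Decay over the reach: 31.46·exp(−kt) = 31.46·0.3542 = 11.14 mg/L.
At the second outfall, C = (26.41·11.14 + 3.300·320.0) / (26.41 + 3.300) = 45.45 mg/L.

45.4 mg/L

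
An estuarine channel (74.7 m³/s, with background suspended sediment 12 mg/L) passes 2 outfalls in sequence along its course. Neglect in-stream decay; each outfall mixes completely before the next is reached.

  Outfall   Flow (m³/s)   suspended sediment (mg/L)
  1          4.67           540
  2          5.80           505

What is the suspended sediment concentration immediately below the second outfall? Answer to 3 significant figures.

After outfall 1: Q = 74.70 + 4.670 = 79.37 m³/s; C = (74.70·12.00 + 4.670·540.0)/79.37 = 43.07 mg/L.
After outfall 2: Q = 79.37 + 5.800 = 85.17 m³/s; C = (79.37·43.07 + 5.800·505.0)/85.17 = 74.52 mg/L.

74.5 mg/L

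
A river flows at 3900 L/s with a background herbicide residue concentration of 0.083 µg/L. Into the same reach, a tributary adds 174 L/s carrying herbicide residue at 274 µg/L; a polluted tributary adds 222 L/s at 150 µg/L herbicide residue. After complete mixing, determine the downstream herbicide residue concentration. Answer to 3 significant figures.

After mixing, C = (3900·0.08300 + 174.0·274.0 + 222.0·150.0) / 4296 = 81300/4296 = 18.92 µg/L.

18.9 µg/L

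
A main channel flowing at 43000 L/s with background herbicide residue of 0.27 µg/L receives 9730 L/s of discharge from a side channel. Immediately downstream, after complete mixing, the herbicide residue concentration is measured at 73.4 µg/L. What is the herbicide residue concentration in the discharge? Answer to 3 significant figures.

Mass balance: 43000·0.2700 + 9730·Cₑ = 52730·73.40
→ Cₑ = (52730·73.40 − 43000·0.2700) / 9730 = 396.6 µg/L.

397 µg/L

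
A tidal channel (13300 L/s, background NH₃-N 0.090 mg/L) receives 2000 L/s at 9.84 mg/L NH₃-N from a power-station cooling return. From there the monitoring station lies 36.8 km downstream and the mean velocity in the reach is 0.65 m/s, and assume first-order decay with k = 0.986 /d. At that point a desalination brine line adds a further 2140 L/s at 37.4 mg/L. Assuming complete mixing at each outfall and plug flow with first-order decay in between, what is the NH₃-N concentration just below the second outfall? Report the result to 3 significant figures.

Conservation of mass: C = (13300·0.09000 + 2000·9.840) / 15300 = 20880/15300 = 1.365 mg/L; combined flow 15300 L/s.
Travel time t = 36.8·1000 / 0.65 = 56620 s = 15.73 h.
Decay over the reach: 1.365·exp(−kt) = 1.365·0.5241 = 0.7151 mg/L.
Second outfall: C = (15300·0.7151 + 2140·37.40)/17440 = 5.217 mg/L.

5.22 mg/L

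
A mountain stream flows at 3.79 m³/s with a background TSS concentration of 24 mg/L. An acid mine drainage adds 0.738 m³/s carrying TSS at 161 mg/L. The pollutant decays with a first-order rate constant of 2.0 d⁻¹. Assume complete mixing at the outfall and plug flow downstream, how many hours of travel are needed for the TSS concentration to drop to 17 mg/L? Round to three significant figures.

12.0 h

Conservation of mass: C = (3.790·24.00 + 0.7380·161.0) / 4.528 = 209.8/4.528 = 46.33 mg/L.
46.33·exp(−k·t) = 17 → t = ln(46.33/17)/k = 43310 s = 12.03 h.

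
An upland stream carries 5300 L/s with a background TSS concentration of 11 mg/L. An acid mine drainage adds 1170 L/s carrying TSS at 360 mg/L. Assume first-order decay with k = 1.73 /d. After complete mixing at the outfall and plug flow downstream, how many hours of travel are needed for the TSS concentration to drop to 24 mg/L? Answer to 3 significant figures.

15.6 h

After mixing, C = (5300·11.00 + 1170·360.0) / 6470 = 479500/6470 = 74.11 mg/L.
74.11·exp(−k·t) = 24 → t = ln(74.11/24)/k = 56310 s = 15.64 h.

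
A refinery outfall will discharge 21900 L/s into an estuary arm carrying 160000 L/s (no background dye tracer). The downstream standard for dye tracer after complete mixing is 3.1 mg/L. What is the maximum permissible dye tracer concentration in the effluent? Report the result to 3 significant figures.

At the limit, (Qr·Cr + Qe·Cₑ)/(Qr + Qe) = 3.1:
Cₑ = (181900·3.1 − 160000·0) / 21900 = 25.75 mg/L.

25.7 mg/L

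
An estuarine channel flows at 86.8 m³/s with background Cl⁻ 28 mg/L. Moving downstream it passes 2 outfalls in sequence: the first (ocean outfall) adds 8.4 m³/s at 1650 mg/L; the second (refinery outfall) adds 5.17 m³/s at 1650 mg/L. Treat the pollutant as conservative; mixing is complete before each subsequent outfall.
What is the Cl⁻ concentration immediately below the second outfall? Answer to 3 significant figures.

247 mg/L

After outfall 1: Q = 86.80 + 8.400 = 95.20 m³/s; C = (86.80·28.00 + 8.400·1650)/95.20 = 171.1 mg/L.
After outfall 2: Q = 95.20 + 5.170 = 100.4 m³/s; C = (95.20·171.1 + 5.170·1650)/100.4 = 247.3 mg/L.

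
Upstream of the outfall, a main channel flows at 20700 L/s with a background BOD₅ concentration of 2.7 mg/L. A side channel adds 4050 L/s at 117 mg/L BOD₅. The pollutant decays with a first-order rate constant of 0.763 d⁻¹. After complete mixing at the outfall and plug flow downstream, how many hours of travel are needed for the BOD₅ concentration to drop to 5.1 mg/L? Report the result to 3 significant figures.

Flow-weighted average: C = (20700·2.700 + 4050·117.0) / 24750 = 529700/24750 = 21.40 mg/L.
21.40·exp(−k·t) = 5.1 → t = ln(21.40/5.1)/k = 162400 s = 45.12 h.

45.1 h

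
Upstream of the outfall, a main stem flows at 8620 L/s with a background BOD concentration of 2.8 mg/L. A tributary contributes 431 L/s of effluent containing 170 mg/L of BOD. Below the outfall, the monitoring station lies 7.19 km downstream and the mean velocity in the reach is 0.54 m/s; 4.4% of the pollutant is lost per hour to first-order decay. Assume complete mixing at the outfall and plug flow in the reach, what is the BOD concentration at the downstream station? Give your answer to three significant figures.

After mixing, C = (8620·2.800 + 431.0·170.0) / 9051 = 97410/9051 = 10.76 mg/L.
Travel time t = 7.19·1000 / 0.54 = 13310 s = 3.699 h.
4.4%/h lost → k = −ln(1 − 0.044) = 0.04500 h⁻¹.
Applying C = C₀e^(−kt): 10.76 × 0.8467 = 9.112 mg/L.

9.11 mg/L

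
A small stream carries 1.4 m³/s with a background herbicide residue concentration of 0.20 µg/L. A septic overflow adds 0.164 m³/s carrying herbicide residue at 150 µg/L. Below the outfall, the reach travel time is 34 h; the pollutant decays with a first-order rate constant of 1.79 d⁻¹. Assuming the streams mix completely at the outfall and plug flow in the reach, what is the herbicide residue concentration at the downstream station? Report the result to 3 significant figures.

Conservation of mass: C = (1.400·0.2000 + 0.1640·150.0) / 1.564 = 24.88/1.564 = 15.91 µg/L.
After decay, C = 15.91 × e^(−kt) = 15.91 × 0.07920 = 1.260 µg/L.

1.26 µg/L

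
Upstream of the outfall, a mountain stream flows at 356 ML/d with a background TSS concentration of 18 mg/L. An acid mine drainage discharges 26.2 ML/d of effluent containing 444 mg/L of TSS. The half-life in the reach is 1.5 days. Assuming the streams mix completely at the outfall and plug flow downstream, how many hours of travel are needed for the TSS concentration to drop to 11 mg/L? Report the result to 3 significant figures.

75.6 h

Mixed concentration C = ΣQC/ΣQ = (356.0·18.00 + 26.20·444.0) / 382.2 = 18040/382.2 = 47.20 mg/L.
Half-life 1.5 d → k = ln 2 / 1.5 = 0.4621 d⁻¹.
47.20·exp(−k·t) = 11 → t = ln(47.20/11)/k = 272300 s = 75.65 h.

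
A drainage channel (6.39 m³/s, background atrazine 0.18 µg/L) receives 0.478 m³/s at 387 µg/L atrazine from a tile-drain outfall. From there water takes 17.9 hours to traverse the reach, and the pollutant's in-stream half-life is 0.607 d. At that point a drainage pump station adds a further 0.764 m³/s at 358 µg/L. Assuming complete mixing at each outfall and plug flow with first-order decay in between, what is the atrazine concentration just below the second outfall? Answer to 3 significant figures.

Flow-weighted average: C = (6.390·0.1800 + 0.4780·387.0) / 6.868 = 186.1/6.868 = 27.10 µg/L; combined flow 6.868 m³/s.
Half-life 0.607 d → k = ln 2 / 0.607 = 1.142 d⁻¹.
Applying C = C₀e^(−kt): 27.10 × 0.4267 = 11.56 µg/L.
Second outfall: C = (6.868·11.56 + 0.7640·358.0)/7.632 = 46.24 µg/L.

46.2 µg/L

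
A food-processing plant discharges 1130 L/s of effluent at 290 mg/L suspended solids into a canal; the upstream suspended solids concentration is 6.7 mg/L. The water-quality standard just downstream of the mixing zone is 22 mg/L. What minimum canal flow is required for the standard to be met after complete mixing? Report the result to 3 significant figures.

Set C_mix = 22: (Q·6.700 + 1130·290.0) / (Q + 1130) = 22
→ Q = 1130·(290.0 − 22)/(22 − 6.700) = 19790 L/s.

19800 L/s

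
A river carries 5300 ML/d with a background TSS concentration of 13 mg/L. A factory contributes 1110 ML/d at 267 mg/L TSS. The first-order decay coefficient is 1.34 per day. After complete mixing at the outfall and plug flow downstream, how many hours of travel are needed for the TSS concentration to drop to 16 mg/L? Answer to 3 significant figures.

22.7 h

Mixed concentration C = ΣQC/ΣQ = (5300·13.00 + 1110·267.0) / 6410 = 365300/6410 = 56.98 mg/L.
56.98·exp(−k·t) = 16 → t = ln(56.98/16)/k = 81900 s = 22.75 h.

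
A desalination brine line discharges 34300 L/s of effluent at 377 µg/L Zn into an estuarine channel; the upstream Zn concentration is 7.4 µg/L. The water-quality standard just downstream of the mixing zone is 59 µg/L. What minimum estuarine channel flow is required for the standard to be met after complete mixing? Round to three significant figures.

211000 L/s

Set C_mix = 59: (Q·7.400 + 34300·377.0) / (Q + 34300) = 59
→ Q = 34300·(377.0 − 59)/(59 − 7.400) = 211400 L/s.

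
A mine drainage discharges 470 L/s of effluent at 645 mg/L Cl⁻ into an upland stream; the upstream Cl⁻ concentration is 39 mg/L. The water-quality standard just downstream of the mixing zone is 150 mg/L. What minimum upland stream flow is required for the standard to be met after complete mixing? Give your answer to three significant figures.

Set C_mix = 150: (Q·39.00 + 470.0·645.0) / (Q + 470.0) = 150
→ Q = 470.0·(645.0 − 150)/(150 − 39.00) = 2096 L/s.

2100 L/s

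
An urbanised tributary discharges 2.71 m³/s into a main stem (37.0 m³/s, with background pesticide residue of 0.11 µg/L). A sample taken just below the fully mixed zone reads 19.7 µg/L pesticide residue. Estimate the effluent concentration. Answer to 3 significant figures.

287 µg/L

Mass balance: 37.00·0.1100 + 2.710·Cₑ = 39.71·19.70
→ Cₑ = (39.71·19.70 − 37.00·0.1100) / 2.710 = 287.2 µg/L.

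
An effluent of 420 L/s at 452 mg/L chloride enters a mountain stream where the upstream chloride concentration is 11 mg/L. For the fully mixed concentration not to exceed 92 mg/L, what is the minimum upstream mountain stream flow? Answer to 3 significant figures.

1870 L/s

Set C_mix = 92: (Q·11.00 + 420.0·452.0) / (Q + 420.0) = 92
→ Q = 420.0·(452.0 − 92)/(92 − 11.00) = 1867 L/s.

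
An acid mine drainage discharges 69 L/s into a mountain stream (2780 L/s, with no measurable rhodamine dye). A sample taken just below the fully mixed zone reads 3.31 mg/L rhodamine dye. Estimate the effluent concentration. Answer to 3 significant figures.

137 mg/L

Mass balance: 2780·0 + 69.00·Cₑ = 2849·3.310
→ Cₑ = (2849·3.310 − 2780·0) / 69.00 = 136.7 mg/L.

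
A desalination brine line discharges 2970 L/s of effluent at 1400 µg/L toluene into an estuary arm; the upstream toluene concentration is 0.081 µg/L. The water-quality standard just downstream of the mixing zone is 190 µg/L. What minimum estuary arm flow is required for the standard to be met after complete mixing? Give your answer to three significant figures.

18900 L/s

Set C_mix = 190: (Q·0.08100 + 2970·1400) / (Q + 2970) = 190
→ Q = 2970·(1400 − 190)/(190 − 0.08100) = 18920 L/s.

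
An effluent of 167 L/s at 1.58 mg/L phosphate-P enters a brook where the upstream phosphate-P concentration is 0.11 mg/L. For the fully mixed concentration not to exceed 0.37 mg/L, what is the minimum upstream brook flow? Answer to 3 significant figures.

777 L/s

Set C_mix = 0.37: (Q·0.1100 + 167.0·1.580) / (Q + 167.0) = 0.37
→ Q = 167.0·(1.580 − 0.37)/(0.37 − 0.1100) = 777.2 L/s.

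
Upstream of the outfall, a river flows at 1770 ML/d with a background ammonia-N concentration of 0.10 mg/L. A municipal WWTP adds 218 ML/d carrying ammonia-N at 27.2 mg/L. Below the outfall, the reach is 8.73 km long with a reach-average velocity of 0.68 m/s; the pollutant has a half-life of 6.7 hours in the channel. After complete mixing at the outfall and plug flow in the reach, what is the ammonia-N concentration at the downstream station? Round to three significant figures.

2.12 mg/L

After mixing, C = (1770·0.1000 + 218.0·27.20) / 1988 = 6107/1988 = 3.072 mg/L.
Travel time t = 8.73·1000 / 0.68 = 12840 s = 3.566 h.
Half-life 6.7 h → k = ln 2 / 6.7 = 0.1035 h⁻¹ = 2.483 d⁻¹.
First-order decay: C = 3.072·exp(−k·t) = 3.072·0.6915 = 2.124 mg/L.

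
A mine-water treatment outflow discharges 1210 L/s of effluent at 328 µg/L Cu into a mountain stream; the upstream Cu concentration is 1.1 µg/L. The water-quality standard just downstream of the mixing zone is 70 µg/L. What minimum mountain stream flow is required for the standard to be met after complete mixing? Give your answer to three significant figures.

Set C_mix = 70: (Q·1.100 + 1210·328.0) / (Q + 1210) = 70
→ Q = 1210·(328.0 − 70)/(70 − 1.100) = 4531 L/s.

4530 L/s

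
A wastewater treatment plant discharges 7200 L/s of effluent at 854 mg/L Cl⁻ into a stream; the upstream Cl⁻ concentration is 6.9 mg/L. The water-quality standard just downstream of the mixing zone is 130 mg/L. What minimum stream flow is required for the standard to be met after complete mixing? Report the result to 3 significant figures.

42300 L/s

Set C_mix = 130: (Q·6.900 + 7200·854.0) / (Q + 7200) = 130
→ Q = 7200·(854.0 − 130)/(130 − 6.900) = 42350 L/s.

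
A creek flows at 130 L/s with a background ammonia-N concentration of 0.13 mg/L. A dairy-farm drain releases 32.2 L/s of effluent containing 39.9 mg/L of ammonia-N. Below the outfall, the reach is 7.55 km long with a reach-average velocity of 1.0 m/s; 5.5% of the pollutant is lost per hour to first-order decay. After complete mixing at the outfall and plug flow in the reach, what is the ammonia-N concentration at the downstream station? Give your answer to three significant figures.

Flow-weighted average: C = (130.0·0.1300 + 32.20·39.90) / 162.2 = 1302/162.2 = 8.025 mg/L.
Travel time t = 7.55·1000 / 1.0 = 7550 s = 2.097 h.
5.5%/h lost → k = −ln(1 − 0.055) = 0.05657 h⁻¹.
After decay, C = 8.025 × e^(−kt) = 8.025 × 0.8881 = 7.127 mg/L.

7.13 mg/L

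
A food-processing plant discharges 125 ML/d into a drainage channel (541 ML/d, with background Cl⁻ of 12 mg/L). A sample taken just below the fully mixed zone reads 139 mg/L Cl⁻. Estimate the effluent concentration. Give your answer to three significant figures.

Mass balance: 541.0·12.00 + 125.0·Cₑ = 666.0·139.0
→ Cₑ = (666.0·139.0 − 541.0·12.00) / 125.0 = 688.7 mg/L.

689 mg/L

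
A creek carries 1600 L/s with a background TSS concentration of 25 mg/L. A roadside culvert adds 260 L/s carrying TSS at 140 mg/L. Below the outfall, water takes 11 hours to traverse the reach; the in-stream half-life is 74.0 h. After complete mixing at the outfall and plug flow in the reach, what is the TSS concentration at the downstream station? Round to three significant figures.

37.1 mg/L

Mass balance: C = (1600·25.00 + 260.0·140.0) / 1860 = 76400/1860 = 41.08 mg/L.
Half-life 74.0 h → k = ln 2 / 74.0 = 0.009367 h⁻¹ = 0.2248 d⁻¹.
First-order decay: C = 41.08·exp(−k·t) = 41.08·0.9021 = 37.05 mg/L.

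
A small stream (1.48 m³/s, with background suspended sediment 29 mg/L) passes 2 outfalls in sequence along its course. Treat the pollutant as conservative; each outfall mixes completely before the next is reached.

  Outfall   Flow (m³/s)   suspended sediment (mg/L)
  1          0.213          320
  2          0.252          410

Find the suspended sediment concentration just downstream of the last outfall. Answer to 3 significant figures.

Below outfall 1: Q → 1.693 m³/s, C = (1.480·29.00 + 0.2130·320.0)/1.693 = 65.61 mg/L.
Below outfall 2: Q → 1.945 m³/s, C = (1.693·65.61 + 0.2520·410.0)/1.945 = 110.2 mg/L.

110 mg/L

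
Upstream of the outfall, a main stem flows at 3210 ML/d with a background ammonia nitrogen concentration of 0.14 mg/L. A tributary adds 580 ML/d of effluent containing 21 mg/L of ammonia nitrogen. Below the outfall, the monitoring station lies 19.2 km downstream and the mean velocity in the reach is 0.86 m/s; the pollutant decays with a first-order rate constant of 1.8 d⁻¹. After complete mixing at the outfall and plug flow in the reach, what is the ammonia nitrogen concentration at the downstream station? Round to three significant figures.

Mass balance: C = (3210·0.1400 + 580.0·21.00) / 3790 = 12630/3790 = 3.332 mg/L.
Travel time t = 19.2·1000 / 0.86 = 22330 s = 6.202 h.
After decay, C = 3.332 × e^(−kt) = 3.332 × 0.6281 = 2.093 mg/L.

2.09 mg/L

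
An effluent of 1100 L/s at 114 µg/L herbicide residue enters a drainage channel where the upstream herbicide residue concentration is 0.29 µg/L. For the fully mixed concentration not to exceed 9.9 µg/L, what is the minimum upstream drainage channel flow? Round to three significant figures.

Set C_mix = 9.9: (Q·0.2900 + 1100·114.0) / (Q + 1100) = 9.9
→ Q = 1100·(114.0 − 9.9)/(9.9 − 0.2900) = 11920 L/s.

11900 L/s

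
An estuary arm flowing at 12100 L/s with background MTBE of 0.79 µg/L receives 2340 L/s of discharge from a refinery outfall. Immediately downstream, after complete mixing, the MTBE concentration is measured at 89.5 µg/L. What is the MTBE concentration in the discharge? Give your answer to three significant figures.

Mass balance: 12100·0.7900 + 2340·Cₑ = 14440·89.50
→ Cₑ = (14440·89.50 − 12100·0.7900) / 2340 = 548.2 µg/L.

548 µg/L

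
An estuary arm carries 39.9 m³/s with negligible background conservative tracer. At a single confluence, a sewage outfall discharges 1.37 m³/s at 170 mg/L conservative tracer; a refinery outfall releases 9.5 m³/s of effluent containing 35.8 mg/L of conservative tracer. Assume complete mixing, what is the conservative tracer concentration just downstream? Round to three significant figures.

Mass balance: C = (39.90·0 + 1.370·170.0 + 9.500·35.80) / 50.77 = 573.0/50.77 = 11.29 mg/L.

11.3 mg/L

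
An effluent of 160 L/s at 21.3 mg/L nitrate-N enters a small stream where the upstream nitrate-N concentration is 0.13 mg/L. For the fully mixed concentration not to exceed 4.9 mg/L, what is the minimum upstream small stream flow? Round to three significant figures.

Set C_mix = 4.9: (Q·0.1300 + 160.0·21.30) / (Q + 160.0) = 4.9
→ Q = 160.0·(21.30 − 4.9)/(4.9 − 0.1300) = 550.1 L/s.

550 L/s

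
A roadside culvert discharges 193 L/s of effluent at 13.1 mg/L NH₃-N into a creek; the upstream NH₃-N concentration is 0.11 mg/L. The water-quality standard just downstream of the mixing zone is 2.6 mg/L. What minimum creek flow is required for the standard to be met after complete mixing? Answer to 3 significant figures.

Set C_mix = 2.6: (Q·0.1100 + 193.0·13.10) / (Q + 193.0) = 2.6
→ Q = 193.0·(13.10 − 2.6)/(2.6 − 0.1100) = 813.9 L/s.

814 L/s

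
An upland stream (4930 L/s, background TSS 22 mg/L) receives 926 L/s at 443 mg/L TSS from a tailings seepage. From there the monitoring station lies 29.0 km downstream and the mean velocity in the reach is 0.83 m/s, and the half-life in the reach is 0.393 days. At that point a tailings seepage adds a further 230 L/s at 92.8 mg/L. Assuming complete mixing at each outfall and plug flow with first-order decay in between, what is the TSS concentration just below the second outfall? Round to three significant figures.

45.3 mg/L

After mixing, C = (4930·22.00 + 926.0·443.0) / 5856 = 518700/5856 = 88.57 mg/L; combined flow 5856 L/s.
Travel time t = 29.0·1000 / 0.83 = 34940 s = 9.705 h.
Half-life 0.393 d → k = ln 2 / 0.393 = 1.764 d⁻¹.
First-order decay: C = 88.57·exp(−k·t) = 88.57·0.4901 = 43.40 mg/L.
Second outfall: C = (5856·43.40 + 230.0·92.80)/6086 = 45.27 mg/L.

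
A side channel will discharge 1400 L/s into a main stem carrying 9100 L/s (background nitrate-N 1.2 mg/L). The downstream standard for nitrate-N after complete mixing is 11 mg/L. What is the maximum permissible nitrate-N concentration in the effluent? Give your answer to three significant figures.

74.7 mg/L

At the limit, (Qr·Cr + Qe·Cₑ)/(Qr + Qe) = 11:
Cₑ = (10500·11 − 9100·1.200) / 1400 = 74.70 mg/L.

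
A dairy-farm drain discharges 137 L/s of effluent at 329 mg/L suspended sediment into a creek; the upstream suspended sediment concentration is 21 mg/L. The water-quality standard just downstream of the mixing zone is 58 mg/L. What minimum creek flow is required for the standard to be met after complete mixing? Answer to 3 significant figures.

1000 L/s

Set C_mix = 58: (Q·21.00 + 137.0·329.0) / (Q + 137.0) = 58
→ Q = 137.0·(329.0 − 58)/(58 − 21.00) = 1003 L/s.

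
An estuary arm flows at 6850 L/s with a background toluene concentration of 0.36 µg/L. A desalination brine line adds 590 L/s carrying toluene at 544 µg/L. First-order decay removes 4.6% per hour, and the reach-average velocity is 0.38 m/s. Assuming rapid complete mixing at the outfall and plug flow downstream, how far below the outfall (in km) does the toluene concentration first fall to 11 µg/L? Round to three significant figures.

Flow-weighted average: C = (6850·0.3600 + 590.0·544.0) / 7440 = 323400/7440 = 43.47 µg/L.
4.6%/h lost → k = −ln(1 − 0.046) = 0.04709 h⁻¹.
Set 43.47·exp(−k·t) = 11 → t = ln(43.47/11)/k = 105100 s = 29.18 h.
Distance = v·t = 0.38·105100 = 39920 m = 39.92 km.

39.9 km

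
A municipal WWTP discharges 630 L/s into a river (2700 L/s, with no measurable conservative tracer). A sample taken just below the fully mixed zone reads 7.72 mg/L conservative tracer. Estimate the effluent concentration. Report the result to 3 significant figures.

40.8 mg/L

Mass balance: 2700·0 + 630.0·Cₑ = 3330·7.720
→ Cₑ = (3330·7.720 − 2700·0) / 630.0 = 40.81 mg/L.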